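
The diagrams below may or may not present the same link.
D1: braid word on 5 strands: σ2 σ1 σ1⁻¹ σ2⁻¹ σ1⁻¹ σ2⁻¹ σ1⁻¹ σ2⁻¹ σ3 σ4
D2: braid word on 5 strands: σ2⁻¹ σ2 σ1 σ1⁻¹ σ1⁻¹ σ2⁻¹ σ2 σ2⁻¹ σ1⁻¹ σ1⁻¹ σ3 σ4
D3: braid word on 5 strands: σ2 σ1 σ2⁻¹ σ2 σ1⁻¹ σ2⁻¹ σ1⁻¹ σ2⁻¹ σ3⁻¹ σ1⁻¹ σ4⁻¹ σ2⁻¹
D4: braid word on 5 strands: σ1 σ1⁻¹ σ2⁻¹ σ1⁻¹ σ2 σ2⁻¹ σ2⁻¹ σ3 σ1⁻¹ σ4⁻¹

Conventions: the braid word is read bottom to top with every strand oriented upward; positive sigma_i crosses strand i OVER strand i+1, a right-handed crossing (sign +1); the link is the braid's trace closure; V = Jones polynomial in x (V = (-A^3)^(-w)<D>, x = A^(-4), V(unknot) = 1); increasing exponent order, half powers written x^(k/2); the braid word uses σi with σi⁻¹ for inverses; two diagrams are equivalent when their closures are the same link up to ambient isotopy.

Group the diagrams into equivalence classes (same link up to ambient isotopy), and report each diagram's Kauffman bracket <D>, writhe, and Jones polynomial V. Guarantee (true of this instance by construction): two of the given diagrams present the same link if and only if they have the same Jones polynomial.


equivalence classes: {D1, D2, D3, D4}
D1 (bracket A^-2 + A^6 - A^10; 10 crossings at w = -2): V = -x^-4 + x^-3 + x^-1
V(D2) = -x^-4 + x^-3 + x^-1  (w -2, c 12, <D> = A^-2 + A^6 - A^10)
D3 (bracket A^-14 + A^-6 - A^-2; 12 crossings at w = -6): V = -x^-4 + x^-3 + x^-1
D4 (bracket A^-8 + 1 - A^4; 10 crossings at w = -4): V = -x^-4 + x^-3 + x^-1
observation: all 4 diagrams share one V(x), hence one class


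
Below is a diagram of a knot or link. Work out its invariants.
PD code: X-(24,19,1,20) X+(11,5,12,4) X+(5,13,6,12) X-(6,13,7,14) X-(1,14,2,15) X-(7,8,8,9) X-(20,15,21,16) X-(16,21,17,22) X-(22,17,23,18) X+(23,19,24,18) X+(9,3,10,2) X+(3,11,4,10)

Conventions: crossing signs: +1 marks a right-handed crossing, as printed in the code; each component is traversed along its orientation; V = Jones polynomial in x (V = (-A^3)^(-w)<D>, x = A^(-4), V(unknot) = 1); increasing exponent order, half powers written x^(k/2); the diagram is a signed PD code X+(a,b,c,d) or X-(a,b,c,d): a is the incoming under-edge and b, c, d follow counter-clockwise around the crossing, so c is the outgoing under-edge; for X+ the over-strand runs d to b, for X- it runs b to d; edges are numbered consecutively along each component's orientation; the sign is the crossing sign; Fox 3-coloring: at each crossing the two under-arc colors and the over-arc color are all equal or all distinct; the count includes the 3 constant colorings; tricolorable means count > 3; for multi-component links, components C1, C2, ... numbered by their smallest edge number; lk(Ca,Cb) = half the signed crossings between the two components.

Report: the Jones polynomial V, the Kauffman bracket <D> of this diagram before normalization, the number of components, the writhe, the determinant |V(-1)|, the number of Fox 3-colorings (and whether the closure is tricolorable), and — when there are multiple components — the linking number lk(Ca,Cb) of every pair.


V(x) = -x^-3 + x^-2 - x^-1 + 3 - x + x^2 - x^3
bracket: -A^-18 + A^-14 - A^-10 + 3A^-6 - A^-2 + A^2 - A^6, w = -2
1 component, writhe -2, over 12 crossings
det 9, colorings 27 of 3^12 — tricolorable
observation: det 9 = |V(-1)|; divisible by 3, so tricolorable


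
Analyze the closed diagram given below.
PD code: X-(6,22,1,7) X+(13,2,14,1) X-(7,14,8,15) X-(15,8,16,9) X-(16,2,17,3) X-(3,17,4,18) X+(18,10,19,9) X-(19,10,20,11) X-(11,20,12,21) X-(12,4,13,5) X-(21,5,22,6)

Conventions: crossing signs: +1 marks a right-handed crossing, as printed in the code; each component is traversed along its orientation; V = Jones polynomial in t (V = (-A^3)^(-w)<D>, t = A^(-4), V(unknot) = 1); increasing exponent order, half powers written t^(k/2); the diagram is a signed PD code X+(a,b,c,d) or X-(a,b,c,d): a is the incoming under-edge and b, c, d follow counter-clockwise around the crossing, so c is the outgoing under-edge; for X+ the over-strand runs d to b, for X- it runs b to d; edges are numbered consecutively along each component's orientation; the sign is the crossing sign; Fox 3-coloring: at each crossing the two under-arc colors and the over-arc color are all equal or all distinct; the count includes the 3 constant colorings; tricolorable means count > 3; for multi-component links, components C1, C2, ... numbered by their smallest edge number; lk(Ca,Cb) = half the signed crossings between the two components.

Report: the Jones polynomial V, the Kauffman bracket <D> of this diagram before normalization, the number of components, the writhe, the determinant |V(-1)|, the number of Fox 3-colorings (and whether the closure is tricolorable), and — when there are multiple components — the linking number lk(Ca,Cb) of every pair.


V(t) = t^(-19/2) - 2t^(-17/2) + 2t^(-15/2) - 2t^(-13/2) + 2t^(-11/2) - 2t^(-9/2) - t^(-5/2)
bracket: A^-11 + 2A^-3 - 2A + 2A^5 - 2A^9 + 2A^13 - A^17, w = -7
2 components, writhe -7, over 11 crossings
lk(C1,C2) = -2
det 12, colorings 9 of 3^11 — tricolorable
observation: |V(-1)| = 12: so tricolorable, since 3 divides 12


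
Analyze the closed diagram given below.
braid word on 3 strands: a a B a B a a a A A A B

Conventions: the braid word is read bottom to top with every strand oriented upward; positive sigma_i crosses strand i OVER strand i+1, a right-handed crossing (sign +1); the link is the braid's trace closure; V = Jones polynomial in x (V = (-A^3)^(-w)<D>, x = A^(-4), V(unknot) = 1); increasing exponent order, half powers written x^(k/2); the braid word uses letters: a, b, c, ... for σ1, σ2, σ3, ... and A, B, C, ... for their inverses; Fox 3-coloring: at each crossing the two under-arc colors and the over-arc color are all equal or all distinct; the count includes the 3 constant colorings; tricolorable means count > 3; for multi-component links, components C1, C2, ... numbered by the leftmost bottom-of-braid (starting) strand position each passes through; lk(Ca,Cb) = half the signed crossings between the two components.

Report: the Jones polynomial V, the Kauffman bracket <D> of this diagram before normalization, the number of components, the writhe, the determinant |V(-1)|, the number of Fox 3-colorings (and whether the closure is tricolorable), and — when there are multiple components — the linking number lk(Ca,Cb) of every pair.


V(x) = -x^-3 + 2x^-2 - 2x^-1 + 3 - 2x + 2x^2 - x^3
bracket: -A^-12 + 2A^-8 - 2A^-4 + 3 - 2A^4 + 2A^8 - A^12, w = 0
1 component, writhe 0, over 12 crossings
det 13, colorings 3 of 3^12 — not tricolorable
observation: the span of V is 6, forcing >= 6 crossings in any diagram


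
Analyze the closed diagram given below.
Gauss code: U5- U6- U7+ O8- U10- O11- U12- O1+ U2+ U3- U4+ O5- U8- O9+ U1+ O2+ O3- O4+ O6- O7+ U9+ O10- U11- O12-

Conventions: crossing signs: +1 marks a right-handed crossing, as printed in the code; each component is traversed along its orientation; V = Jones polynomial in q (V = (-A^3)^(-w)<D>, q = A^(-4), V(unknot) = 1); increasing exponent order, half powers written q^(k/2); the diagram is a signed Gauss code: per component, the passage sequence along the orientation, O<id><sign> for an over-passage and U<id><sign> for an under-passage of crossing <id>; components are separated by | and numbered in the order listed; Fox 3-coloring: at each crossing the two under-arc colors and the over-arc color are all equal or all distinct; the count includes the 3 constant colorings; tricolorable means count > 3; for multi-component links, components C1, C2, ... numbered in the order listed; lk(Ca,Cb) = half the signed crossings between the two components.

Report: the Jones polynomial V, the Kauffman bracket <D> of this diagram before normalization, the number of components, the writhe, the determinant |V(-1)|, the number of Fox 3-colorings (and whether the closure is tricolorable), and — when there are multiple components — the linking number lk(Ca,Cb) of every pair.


Jones polynomial: V(q) = -q^-6 + 2q^-5 - 4q^-4 + 5q^-3 - 4q^-2 + 5q^-1 - 3 + 2q - q^2
<D> = -A^-14 + 2A^-10 - 3A^-6 + 5A^-2 - 4A^2 + 5A^6 - 4A^10 + 2A^14 - A^18; writhe -2
components 1, writhe -2 (12 crossings)
3-colorings: 9 of 3^12, det 27 — tricolorable
note: det 27 = |V(-1)|; divisible by 3, so tricolorable


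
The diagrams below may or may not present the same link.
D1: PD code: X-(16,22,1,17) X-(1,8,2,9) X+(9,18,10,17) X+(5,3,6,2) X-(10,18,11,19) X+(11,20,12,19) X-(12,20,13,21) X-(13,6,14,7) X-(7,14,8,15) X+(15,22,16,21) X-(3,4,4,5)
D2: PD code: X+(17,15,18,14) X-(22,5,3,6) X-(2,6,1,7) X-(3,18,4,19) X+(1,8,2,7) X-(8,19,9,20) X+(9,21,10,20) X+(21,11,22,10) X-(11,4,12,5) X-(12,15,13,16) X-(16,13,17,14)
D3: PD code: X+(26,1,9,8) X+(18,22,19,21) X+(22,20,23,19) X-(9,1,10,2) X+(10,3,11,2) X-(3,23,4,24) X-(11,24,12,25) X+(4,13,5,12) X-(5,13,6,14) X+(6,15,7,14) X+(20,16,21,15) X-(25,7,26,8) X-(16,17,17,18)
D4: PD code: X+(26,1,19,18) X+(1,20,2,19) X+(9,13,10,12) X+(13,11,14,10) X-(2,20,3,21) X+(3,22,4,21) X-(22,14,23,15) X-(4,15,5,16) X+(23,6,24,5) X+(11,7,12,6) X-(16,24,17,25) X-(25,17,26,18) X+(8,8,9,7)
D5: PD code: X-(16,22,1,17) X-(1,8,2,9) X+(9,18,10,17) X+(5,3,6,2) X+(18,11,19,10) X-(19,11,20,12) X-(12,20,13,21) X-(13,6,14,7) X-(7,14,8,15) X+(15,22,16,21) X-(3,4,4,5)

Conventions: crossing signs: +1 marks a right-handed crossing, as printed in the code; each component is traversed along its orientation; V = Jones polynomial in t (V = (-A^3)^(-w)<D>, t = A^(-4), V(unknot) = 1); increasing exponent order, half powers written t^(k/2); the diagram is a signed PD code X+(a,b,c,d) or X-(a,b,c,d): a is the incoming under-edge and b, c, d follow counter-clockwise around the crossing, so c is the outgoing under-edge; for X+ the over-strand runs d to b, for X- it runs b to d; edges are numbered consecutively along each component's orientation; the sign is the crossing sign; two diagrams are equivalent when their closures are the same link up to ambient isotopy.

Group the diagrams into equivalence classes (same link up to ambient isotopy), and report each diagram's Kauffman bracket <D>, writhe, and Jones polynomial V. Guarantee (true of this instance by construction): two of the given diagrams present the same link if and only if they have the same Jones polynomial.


grouping into links: {D1, D5} | {D2} | {D3, D4}
V(D1) = t^(-9/2) - t^(-5/2) - t^(-3/2) - t^(-1/2)  (w -3, c 11, <D> = A^-7 + A^-3 + A - A^9)
V(D2) = -t^(-1/2) - t^(1/2)  [11 crossings, <D> = A^-11 + A^-7, w = -3]
V(D3) = -t^(1/2) - t^(3/2) - t^(5/2) + t^(9/2)  (w +1, c 13, <D> = -A^-15 + A^-7 + A^-3 + A)
V(D4) = -t^(1/2) - t^(3/2) - t^(5/2) + t^(9/2)  (w +3, c 13, <D> = -A^-9 + A^-1 + A^3 + A^7)
V(D5) = t^(-9/2) - t^(-5/2) - t^(-3/2) - t^(-1/2)  (w -3, c 11, <D> = A^-7 + A^-3 + A - A^9)
why: 3 values of V(t) split the 5 diagrams


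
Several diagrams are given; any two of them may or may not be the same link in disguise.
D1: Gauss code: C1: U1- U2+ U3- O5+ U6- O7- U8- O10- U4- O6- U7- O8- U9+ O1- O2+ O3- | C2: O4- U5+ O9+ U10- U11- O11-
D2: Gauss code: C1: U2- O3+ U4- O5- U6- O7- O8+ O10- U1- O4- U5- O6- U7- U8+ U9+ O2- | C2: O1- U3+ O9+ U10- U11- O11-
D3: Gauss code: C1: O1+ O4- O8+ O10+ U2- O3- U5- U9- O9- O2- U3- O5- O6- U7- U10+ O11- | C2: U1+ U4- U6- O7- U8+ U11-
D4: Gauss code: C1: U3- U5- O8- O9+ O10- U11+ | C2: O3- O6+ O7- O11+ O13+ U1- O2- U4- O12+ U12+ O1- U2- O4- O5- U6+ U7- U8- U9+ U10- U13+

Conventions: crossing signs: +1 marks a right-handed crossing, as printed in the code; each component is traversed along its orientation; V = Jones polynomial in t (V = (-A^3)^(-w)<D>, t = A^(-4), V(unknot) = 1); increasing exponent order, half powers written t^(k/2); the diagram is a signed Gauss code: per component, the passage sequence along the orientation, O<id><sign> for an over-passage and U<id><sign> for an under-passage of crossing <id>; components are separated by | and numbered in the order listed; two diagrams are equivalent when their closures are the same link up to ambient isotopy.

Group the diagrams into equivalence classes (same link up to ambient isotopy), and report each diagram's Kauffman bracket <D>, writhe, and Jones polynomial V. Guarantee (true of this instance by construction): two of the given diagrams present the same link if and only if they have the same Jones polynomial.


grouping into links: {D1, D2} | {D3, D4}
V(D1) = t^(-13/2) - 2t^(-11/2) + 3t^(-9/2) - 3t^(-7/2) + 2t^(-5/2) - 3t^(-3/2) + t^(-1/2) - t^(1/2)  (w -5, c 11, <D> = A^-17 - A^-13 + 3A^-9 - 2A^-5 + 3A^-1 - 3A^3 + 2A^7 - A^11)
V(D2) = t^(-13/2) - 2t^(-11/2) + 3t^(-9/2) - 3t^(-7/2) + 2t^(-5/2) - 3t^(-3/2) + t^(-1/2) - t^(1/2)  (w -5, c 11, <D> = A^-17 - A^-13 + 3A^-9 - 2A^-5 + 3A^-1 - 3A^3 + 2A^7 - A^11)
V(D3) = t^(-13/2) - t^(-11/2) + t^(-9/2) - 2t^(-7/2) - t^(-3/2)  [11 crossings, <D> = A^-9 + 2A^-1 - A^3 + A^7 - A^11, w = -5]
V(D4) = t^(-13/2) - t^(-11/2) + t^(-9/2) - 2t^(-7/2) - t^(-3/2)  (w -3, c 13, <D> = A^-3 + 2A^5 - A^9 + A^13 - A^17)
why: 2 values of V(t) split the 4 diagrams


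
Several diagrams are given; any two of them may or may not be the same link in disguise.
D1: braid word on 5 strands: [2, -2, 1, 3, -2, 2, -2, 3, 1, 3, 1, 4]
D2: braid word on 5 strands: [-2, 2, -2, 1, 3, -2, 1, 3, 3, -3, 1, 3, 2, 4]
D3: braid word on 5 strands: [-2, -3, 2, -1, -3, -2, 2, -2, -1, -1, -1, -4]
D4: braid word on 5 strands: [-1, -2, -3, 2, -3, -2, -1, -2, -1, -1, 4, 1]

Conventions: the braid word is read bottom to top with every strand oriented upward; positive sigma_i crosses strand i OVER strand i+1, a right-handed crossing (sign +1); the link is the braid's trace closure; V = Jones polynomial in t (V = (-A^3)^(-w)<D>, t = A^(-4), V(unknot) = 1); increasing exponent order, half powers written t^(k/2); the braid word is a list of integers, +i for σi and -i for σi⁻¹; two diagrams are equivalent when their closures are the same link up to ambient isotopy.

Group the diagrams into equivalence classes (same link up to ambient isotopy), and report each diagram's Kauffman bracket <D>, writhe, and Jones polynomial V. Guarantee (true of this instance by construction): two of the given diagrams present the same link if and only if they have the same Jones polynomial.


equivalence classes: {D1, D2} | {D3, D4}
D1 (bracket A^-14 - 2A^-10 + A^-6 - 2A^-2 + 2A^2 + A^10; 12 crossings at w = +6): V = t^2 + 2t^4 - 2t^5 + t^6 - 2t^7 + t^8
D2 (bracket A^-14 - 2A^-10 + A^-6 - 2A^-2 + 2A^2 + A^10; 14 crossings at w = +6): V = t^2 + 2t^4 - 2t^5 + t^6 - 2t^7 + t^8
D3 (bracket A^-16 - A^-12 + 2A^-8 - 2A^-4 + 3 - 2A^4 + A^8 - A^12; 12 crossings at w = -8): V = -t^-9 + t^-8 - 2t^-7 + 3t^-6 - 2t^-5 + 2t^-4 - t^-3 + t^-2
V(D4) = -t^-9 + t^-8 - 2t^-7 + 3t^-6 - 2t^-5 + 2t^-4 - t^-3 + t^-2  [12 crossings, <D> = A^-10 - A^-6 + 2A^-2 - 2A^2 + 3A^6 - 2A^10 + A^14 - A^18, w = -6]
key observation: comparing 4 Jones polynomials yields 2 groups


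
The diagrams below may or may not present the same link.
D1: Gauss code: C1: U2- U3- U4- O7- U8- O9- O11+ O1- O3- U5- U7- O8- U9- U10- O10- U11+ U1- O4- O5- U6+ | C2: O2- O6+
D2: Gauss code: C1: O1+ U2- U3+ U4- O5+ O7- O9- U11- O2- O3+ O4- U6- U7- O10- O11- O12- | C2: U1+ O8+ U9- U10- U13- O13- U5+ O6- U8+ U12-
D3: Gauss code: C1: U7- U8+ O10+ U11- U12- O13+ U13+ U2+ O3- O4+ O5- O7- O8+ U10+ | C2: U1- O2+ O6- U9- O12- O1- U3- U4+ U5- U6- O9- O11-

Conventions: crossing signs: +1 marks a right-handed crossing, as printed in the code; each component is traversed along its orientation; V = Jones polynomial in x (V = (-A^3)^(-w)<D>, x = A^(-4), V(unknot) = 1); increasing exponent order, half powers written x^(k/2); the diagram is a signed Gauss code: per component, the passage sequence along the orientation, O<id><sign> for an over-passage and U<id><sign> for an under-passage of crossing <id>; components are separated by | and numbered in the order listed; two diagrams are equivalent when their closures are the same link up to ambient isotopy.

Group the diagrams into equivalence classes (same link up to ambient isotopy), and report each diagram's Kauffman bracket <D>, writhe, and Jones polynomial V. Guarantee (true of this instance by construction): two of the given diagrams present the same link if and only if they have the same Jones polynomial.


classes: {D1} | {D2, D3}
V(D1) = x^(-15/2) - x^(-7/2) - x^(-5/2) - x^(-3/2)  [11 crossings, <D> = A^-15 + A^-11 + A^-7 - A^9, w = -7]
V(D2) = x^(-13/2) - x^(-11/2) + x^(-9/2) - 2x^(-7/2) - x^(-3/2)  (w -5, c 13, <D> = A^-9 + 2A^-1 - A^3 + A^7 - A^11)
V(D3) = x^(-13/2) - x^(-11/2) + x^(-9/2) - 2x^(-7/2) - x^(-3/2)  [13 crossings, <D> = A^-3 + 2A^5 - A^9 + A^13 - A^17, w = -3]
note: 2 values of V(x) split the 3 diagrams


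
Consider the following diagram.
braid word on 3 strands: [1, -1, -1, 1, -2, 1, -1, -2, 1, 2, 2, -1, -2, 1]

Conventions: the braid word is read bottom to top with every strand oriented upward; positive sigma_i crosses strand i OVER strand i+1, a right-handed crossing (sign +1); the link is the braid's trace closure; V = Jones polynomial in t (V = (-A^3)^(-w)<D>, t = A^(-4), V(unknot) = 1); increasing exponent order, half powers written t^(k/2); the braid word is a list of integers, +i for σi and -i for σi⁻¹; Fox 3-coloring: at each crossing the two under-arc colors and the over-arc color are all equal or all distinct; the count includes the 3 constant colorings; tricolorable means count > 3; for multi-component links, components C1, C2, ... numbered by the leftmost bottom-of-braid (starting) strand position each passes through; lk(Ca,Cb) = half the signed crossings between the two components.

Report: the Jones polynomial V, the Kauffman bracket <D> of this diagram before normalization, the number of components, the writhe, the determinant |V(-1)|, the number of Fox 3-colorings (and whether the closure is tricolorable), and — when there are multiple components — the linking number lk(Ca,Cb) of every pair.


V = -t^-3 + t^-2 - t^-1 + 3 - t + t^2 - t^3
<D> = -A^-12 + A^-8 - A^-4 + 3 - A^4 + A^8 - A^12 (w = 0)
1 component over 14 crossings, w = 0
27 Fox colorings among 3^14, |V(-1)| = 9: tricolorable
why: V spans 6 powers of t: at least 6 crossings in any diagram


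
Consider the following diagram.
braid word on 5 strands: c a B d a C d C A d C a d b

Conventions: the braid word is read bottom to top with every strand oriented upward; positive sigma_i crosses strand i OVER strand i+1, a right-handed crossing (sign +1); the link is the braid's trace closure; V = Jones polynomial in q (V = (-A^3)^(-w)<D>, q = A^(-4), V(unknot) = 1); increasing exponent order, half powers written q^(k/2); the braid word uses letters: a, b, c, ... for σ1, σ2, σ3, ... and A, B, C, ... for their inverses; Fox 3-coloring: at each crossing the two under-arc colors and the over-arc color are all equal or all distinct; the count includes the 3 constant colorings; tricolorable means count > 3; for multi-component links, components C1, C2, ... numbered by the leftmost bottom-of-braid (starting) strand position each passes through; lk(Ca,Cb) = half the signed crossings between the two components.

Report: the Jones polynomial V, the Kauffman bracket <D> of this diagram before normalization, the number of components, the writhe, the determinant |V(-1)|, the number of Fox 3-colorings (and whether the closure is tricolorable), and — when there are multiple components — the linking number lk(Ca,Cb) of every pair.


V(q) = -q^-2 + 4q^-1 - 6 + 8q - 9q^2 + 9q^3 - 7q^4 + 5q^5 - 2q^6
bracket: -2A^-12 + 5A^-8 - 7A^-4 + 9 - 9A^4 + 8A^8 - 6A^12 + 4A^16 - A^20, w = +4
1 component, writhe +4, over 14 crossings
det 51, colorings 9 of 3^14 — tricolorable
observation: det 51 = |V(-1)|; divisible by 3, so tricolorable


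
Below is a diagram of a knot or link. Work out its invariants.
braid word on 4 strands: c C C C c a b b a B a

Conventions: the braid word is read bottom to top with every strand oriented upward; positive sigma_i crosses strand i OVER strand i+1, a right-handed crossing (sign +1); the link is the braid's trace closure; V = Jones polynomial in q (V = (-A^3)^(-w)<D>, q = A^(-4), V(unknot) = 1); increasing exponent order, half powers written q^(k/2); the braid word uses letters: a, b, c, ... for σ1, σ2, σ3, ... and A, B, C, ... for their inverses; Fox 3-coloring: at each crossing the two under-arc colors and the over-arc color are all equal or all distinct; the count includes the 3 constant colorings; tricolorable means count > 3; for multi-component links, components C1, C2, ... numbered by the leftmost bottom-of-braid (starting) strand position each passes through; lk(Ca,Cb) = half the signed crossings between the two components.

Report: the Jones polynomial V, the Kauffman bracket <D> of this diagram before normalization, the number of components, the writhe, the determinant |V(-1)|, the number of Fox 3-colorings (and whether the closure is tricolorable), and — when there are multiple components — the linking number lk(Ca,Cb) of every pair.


V(q) = q - q^2 + 2q^3 - q^4 + q^5 - q^6
bracket: A^-15 - A^-11 + A^-7 - 2A^-3 + A - A^5, w = +3
1 component, writhe +3, over 11 crossings
det 7, colorings 3 of 3^11 — not tricolorable
observation: the span of V is 5, forcing >= 5 crossings in any diagram


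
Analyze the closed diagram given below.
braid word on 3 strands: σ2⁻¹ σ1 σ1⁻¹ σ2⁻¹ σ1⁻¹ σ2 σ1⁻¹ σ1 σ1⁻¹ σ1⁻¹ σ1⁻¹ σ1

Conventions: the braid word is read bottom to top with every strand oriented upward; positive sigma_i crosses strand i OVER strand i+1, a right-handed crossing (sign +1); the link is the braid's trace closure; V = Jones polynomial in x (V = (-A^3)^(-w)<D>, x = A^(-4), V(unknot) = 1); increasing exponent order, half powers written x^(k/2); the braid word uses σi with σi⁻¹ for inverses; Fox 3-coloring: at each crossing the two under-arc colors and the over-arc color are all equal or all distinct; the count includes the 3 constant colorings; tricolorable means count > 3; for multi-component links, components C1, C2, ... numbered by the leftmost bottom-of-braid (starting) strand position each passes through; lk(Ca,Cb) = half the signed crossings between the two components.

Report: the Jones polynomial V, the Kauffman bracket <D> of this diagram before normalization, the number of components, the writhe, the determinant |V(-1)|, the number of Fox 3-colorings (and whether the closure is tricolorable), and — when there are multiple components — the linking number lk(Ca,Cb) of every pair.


V(x) = -x^-6 + x^-5 - x^-4 + 2x^-3 - x^-2 + x^-1
bracket: A^-8 - A^-4 + 2 - A^4 + A^8 - A^12, w = -4
1 component, writhe -4, over 12 crossings
det 7, colorings 3 of 3^12 — not tricolorable
observation: w = -4 shifts under R1 moves; the (-A^3)^(4) factor cancels that in V


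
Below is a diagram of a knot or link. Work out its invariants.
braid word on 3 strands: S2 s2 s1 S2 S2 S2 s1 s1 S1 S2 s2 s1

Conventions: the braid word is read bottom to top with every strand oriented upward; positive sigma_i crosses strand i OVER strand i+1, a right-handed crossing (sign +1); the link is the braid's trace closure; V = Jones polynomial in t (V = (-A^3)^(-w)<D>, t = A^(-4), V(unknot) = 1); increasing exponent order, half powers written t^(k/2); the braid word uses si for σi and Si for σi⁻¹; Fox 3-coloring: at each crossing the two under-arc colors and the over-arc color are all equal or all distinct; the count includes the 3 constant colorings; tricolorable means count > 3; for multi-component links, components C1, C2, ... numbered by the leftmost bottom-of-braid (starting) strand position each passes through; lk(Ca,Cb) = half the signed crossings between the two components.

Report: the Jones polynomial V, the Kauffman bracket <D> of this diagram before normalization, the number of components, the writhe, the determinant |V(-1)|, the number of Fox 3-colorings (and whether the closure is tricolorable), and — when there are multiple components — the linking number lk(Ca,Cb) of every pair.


V = -t^-3 + t^-2 - t^-1 + 3 - t + t^2 - t^3
<D> = -A^-12 + A^-8 - A^-4 + 3 - A^4 + A^8 - A^12 (w = 0)
1 component over 12 crossings, w = 0
27 Fox colorings among 3^12, |V(-1)| = 9: tricolorable
why: V spans 6 powers of t: at least 6 crossings in any diagram


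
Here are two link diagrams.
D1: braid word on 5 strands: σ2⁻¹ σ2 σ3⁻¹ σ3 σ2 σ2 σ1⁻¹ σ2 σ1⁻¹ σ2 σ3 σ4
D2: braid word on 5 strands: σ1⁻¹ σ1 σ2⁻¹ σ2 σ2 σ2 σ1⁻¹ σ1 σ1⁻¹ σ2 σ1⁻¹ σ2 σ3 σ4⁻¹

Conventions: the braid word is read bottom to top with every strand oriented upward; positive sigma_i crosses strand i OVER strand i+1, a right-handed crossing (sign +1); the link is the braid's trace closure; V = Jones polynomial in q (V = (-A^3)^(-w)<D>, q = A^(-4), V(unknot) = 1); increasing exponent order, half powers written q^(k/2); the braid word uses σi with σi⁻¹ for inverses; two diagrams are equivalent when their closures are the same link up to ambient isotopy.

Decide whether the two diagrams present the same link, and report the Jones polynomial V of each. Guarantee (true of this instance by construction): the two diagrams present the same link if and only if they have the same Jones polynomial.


equivalent: yes
V(D1) = q^-1 - 1 + 2q - 2q^2 + 2q^3 - 2q^4 + q^5  (w +4, c 12, <D> = A^-8 - 2A^-4 + 2 - 2A^4 + 2A^8 - A^12 + A^16)
V(D2) = q^-1 - 1 + 2q - 2q^2 + 2q^3 - 2q^4 + q^5  [14 crossings, <D> = A^-14 - 2A^-10 + 2A^-6 - 2A^-2 + 2A^2 - A^6 + A^10, w = +2]
key observation: from 12 to 14 crossings by R-moves: one link, two diagrams


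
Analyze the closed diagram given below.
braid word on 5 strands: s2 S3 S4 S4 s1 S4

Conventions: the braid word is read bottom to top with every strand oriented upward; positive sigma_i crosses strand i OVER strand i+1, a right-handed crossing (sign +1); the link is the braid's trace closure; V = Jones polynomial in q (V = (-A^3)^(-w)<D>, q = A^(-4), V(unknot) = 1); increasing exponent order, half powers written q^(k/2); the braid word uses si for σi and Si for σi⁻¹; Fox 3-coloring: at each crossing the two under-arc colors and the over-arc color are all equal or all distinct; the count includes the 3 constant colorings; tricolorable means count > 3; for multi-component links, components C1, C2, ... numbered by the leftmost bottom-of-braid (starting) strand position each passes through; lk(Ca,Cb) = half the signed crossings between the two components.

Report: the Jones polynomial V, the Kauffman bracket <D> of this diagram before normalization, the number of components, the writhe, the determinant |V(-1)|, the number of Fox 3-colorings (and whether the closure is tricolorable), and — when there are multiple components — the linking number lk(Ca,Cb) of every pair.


Jones polynomial: V(q) = -q^-4 + q^-3 + q^-1
<D> = A^-2 + A^6 - A^10; writhe -2
components 1, writhe -2 (6 crossings)
3-colorings: 9 of 3^6, det 3 — tricolorable
note: V spans 3 powers of q: at least 3 crossings in any diagram


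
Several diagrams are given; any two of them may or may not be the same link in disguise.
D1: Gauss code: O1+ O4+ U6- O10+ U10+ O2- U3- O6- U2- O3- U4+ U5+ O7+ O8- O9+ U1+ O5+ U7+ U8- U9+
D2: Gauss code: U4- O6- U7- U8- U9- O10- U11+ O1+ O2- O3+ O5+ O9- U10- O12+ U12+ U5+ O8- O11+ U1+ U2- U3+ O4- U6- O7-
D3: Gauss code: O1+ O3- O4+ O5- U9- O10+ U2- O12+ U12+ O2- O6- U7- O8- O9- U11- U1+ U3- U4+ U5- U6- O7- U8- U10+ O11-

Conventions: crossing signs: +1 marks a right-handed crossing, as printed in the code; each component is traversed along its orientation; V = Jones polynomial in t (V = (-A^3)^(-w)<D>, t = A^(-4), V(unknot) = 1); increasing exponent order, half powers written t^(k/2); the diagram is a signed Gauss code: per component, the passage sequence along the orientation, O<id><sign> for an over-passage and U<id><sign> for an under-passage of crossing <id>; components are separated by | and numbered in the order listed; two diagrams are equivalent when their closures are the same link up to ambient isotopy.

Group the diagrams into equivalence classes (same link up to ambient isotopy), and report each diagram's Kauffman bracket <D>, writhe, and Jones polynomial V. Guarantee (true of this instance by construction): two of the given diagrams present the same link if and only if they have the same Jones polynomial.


grouping into links: {D1} | {D2} | {D3}
V(D1) = -t^-3 + t^-2 - t^-1 + 3 - t + t^2 - t^3  (w +2, c 10, <D> = -A^-6 + A^-2 - A^2 + 3A^6 - A^10 + A^14 - A^18)
V(D2) = -t^-6 + 2t^-5 - 2t^-4 + 3t^-3 - 3t^-2 + 2t^-1 - 1 + t  [12 crossings, <D> = A^-10 - A^-6 + 2A^-2 - 3A^2 + 3A^6 - 2A^10 + 2A^14 - A^18, w = -2]
D3 (bracket A^-8 - A^-4 + 2 - A^4 + A^8 - A^12; 12 crossings at w = -4): V = -t^-6 + t^-5 - t^-4 + 2t^-3 - t^-2 + t^-1
why: V(t) takes 3 values over 3 diagrams, fixing the grouping


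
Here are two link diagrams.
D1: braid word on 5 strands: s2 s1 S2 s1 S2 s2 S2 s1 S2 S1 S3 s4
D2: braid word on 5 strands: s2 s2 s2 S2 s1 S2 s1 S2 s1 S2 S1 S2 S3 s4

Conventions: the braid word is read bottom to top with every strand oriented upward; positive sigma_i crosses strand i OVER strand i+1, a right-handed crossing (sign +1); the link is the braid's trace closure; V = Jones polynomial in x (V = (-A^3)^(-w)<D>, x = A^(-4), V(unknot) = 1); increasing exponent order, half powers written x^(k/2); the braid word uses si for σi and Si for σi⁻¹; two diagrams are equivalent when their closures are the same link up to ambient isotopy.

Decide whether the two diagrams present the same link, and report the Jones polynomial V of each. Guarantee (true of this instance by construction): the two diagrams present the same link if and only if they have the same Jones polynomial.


same link: yes
V(D1) = -x^-3 + 2x^-2 - 2x^-1 + 3 - 2x + 2x^2 - x^3  [12 crossings, <D> = -A^-12 + 2A^-8 - 2A^-4 + 3 - 2A^4 + 2A^8 - A^12, w = 0]
V(D2) = -x^-3 + 2x^-2 - 2x^-1 + 3 - 2x + 2x^2 - x^3  (w 0, c 14, <D> = -A^-12 + 2A^-8 - 2A^-4 + 3 - 2A^4 + 2A^8 - A^12)
note: Markov moves rewrite D1 (12 crossings) into D2 (14)


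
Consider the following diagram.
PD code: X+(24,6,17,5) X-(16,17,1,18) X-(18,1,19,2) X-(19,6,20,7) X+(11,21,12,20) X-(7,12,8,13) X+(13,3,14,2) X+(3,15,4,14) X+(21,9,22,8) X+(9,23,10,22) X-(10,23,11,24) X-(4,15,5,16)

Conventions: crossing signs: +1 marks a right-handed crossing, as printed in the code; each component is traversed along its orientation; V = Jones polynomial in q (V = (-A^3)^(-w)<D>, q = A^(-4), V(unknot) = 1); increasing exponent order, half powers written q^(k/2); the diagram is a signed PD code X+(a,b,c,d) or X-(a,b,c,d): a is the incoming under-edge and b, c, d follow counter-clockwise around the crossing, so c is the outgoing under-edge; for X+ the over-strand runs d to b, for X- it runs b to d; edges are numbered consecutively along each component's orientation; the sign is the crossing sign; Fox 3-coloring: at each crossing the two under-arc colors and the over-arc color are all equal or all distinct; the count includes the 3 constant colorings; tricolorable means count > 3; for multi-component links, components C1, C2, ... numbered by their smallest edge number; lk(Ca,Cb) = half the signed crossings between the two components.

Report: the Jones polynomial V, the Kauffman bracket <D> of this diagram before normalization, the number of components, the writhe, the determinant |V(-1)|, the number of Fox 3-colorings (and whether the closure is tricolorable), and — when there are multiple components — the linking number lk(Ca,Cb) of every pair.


V(q) = q^(-7/2) - 2q^(-5/2) + q^(-3/2) - 2q^(-1/2) + q^(1/2) - q^(3/2)
bracket: -A^-6 + A^-2 - 2A^2 + A^6 - 2A^10 + A^14, w = 0
2 components, writhe 0, over 12 crossings
lk(C1,C2) = 0
det 8, colorings 3 of 3^12 — not tricolorable
observation: w = 0 shifts under R1 moves; the (-A^3)^(0) factor cancels that in V


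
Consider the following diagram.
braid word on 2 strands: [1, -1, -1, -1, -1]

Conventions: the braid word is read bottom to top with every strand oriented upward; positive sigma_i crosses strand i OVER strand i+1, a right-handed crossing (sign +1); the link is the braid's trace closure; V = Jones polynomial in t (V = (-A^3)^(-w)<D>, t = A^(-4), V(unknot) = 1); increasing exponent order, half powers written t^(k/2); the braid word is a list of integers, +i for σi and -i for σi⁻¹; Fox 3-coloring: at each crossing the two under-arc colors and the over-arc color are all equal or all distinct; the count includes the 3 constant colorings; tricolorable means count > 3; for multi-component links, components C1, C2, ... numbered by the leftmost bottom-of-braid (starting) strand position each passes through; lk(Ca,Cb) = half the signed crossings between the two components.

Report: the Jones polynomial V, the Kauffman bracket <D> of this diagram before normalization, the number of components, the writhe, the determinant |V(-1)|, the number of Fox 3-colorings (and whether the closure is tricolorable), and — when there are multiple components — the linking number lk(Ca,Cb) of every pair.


V = -t^-4 + t^-3 + t^-1
<D> = -A^-5 - A^3 + A^7 (w = -3)
1 component over 5 crossings, w = -3
9 Fox colorings among 3^5, |V(-1)| = 3: tricolorable
why: a (2,3) torus form — a single generator 3 times


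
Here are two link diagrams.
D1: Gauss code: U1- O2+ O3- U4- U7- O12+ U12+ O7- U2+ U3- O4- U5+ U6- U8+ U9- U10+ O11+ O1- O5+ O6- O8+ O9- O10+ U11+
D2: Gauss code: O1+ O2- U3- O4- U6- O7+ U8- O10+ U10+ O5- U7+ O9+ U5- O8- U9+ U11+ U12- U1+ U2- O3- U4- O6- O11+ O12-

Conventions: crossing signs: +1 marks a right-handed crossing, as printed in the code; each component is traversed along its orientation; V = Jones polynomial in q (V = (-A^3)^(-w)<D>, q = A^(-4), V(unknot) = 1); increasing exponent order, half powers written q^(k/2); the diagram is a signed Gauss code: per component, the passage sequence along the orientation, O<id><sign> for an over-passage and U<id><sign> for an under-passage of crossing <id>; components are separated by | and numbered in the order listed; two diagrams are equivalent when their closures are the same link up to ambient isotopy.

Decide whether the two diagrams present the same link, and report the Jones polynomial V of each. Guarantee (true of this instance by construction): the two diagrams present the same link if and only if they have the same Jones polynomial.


same link: no
V(D1) = 1  [12 crossings, <D> = 1, w = 0]
V(D2) = -q^-6 + 2q^-5 - 2q^-4 + 3q^-3 - 3q^-2 + 2q^-1 - 1 + q  (w -2, c 12, <D> = A^-10 - A^-6 + 2A^-2 - 3A^2 + 3A^6 - 2A^10 + 2A^14 - A^18)
note: 2 values of V(q) split the 2 diagrams


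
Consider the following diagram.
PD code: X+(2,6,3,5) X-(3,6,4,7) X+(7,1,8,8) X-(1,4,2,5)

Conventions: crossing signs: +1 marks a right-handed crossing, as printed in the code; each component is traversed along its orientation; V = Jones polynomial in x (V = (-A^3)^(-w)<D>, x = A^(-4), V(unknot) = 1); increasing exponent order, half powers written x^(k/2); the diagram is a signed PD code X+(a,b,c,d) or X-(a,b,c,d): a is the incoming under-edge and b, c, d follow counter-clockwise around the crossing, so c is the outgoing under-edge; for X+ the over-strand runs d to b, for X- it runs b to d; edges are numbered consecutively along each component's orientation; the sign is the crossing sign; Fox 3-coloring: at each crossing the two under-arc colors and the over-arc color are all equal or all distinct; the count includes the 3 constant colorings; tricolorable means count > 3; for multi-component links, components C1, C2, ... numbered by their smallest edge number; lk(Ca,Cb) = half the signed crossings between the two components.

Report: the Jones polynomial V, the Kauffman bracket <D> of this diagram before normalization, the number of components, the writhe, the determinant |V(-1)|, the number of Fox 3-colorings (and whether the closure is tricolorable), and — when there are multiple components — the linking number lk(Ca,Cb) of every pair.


V(x) = 1
bracket: 1, w = 0
1 component, writhe 0, over 4 crossings
det 1, colorings 3 of 3^4 — not tricolorable
observation: w = 0 shifts under R1 moves; the (-A^3)^(0) factor cancels that in V


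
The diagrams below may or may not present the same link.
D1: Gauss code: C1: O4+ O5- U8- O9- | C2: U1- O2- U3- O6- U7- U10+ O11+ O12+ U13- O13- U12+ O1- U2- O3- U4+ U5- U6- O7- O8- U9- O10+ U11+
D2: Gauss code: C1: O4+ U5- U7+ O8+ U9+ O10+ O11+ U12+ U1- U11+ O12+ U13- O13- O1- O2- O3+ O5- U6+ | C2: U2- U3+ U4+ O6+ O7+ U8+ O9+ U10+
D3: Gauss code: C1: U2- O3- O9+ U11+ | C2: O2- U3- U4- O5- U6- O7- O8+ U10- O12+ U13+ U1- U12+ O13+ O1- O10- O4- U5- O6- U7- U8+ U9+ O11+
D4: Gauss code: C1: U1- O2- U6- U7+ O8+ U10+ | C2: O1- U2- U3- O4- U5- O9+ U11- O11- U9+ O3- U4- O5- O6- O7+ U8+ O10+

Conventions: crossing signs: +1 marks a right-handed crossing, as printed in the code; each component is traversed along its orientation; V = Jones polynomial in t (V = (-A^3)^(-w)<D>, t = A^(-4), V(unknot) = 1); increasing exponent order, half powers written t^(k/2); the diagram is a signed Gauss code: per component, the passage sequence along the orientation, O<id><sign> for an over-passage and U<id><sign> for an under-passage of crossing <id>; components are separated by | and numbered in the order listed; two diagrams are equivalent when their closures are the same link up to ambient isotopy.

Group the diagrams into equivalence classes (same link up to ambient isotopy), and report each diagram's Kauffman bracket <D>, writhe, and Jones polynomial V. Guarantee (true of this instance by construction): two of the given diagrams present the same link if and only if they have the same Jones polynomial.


grouping into links: {D1} | {D2} | {D3, D4}
V(D1) = t^(-13/2) - t^(-11/2) + t^(-9/2) - 2t^(-7/2) - t^(-3/2)  (w -5, c 13, <D> = A^-9 + 2A^-1 - A^3 + A^7 - A^11)
V(D2) = -t^(3/2) + t^(5/2) - 2t^(7/2) + 2t^(9/2) - 2t^(11/2) + t^(13/2) - t^(15/2)  [13 crossings, <D> = A^-15 - A^-11 + 2A^-7 - 2A^-3 + 2A - A^5 + A^9, w = +5]
V(D3) = t^(-9/2) - t^(-5/2) - t^(-3/2) - t^(-1/2)  [13 crossings, <D> = A^-7 + A^-3 + A - A^9, w = -3]
V(D4) = t^(-9/2) - t^(-5/2) - t^(-3/2) - t^(-1/2)  [11 crossings, <D> = A^-7 + A^-3 + A - A^9, w = -3]
why: comparing 4 Jones polynomials yields 3 groups


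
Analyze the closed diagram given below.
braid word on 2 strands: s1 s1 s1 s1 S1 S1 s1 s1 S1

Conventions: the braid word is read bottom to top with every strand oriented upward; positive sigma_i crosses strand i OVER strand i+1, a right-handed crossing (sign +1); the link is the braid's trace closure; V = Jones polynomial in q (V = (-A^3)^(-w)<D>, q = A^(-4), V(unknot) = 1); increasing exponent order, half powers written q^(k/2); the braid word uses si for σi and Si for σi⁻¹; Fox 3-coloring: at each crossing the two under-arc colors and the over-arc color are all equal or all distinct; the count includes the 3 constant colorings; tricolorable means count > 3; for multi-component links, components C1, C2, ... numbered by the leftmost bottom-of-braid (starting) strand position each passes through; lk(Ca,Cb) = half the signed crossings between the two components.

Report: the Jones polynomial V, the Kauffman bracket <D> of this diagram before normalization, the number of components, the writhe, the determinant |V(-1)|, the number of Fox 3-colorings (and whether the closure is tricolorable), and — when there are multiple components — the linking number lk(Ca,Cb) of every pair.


V(q) = q + q^3 - q^4
bracket: A^-7 - A^-3 - A^5, w = +3
1 component, writhe +3, over 9 crossings
det 3, colorings 9 of 3^9 — tricolorable
observation: |V(-1)| = 3: so tricolorable, since 3 divides 3


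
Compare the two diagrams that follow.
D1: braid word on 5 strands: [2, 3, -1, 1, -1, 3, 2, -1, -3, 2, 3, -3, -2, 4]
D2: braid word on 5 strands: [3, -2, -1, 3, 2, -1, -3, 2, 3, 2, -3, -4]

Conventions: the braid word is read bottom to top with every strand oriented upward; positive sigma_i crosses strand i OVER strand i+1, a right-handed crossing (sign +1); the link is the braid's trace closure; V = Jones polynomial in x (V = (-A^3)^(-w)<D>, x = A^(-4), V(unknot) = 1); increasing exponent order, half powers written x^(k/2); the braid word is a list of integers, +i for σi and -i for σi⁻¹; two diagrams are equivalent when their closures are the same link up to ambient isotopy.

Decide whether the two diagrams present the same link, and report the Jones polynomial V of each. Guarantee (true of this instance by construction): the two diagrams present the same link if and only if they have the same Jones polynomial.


equivalent: yes
V(D1) = x^-2 - x^-1 + 2 - 2x + x^2 - x^3 + x^4  (w +2, c 14, <D> = A^-10 - A^-6 + A^-2 - 2A^2 + 2A^6 - A^10 + A^14)
D2 (bracket A^-16 - A^-12 + A^-8 - 2A^-4 + 2 - A^4 + A^8; 12 crossings at w = 0): V = x^-2 - x^-1 + 2 - 2x + x^2 - x^3 + x^4
why: one V(x) for all 2 diagrams — one class (guaranteed)
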